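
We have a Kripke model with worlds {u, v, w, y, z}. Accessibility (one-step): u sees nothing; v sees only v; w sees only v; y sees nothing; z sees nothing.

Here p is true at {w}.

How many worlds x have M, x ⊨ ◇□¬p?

u: no successors, so ◇□¬p fails. ✗
v: successors {v}; □¬p there: v:T. ✓
w: successors {v}; □¬p there: v:T. ✓
y: no successors, so ◇□¬p fails. ✗
z: no successors, so ◇□¬p fails. ✗
Satisfying worlds: {v, w}.

2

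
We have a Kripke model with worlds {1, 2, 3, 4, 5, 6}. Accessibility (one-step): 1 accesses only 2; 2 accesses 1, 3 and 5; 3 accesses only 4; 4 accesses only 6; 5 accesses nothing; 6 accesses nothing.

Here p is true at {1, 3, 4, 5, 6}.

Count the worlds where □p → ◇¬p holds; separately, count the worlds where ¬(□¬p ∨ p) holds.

1 and 1

For □p → ◇¬p:
1: □p is F, ◇¬p is T. ✓
2: □p is T, ◇¬p is F. ✗
3: □p is T, ◇¬p is F. ✗
4: □p is T, ◇¬p is F. ✗
5: □p is T, ◇¬p is F. ✗
6: □p is T, ◇¬p is F. ✗
— 1 world.
For ¬(□¬p ∨ p):
1: □¬p ∨ p is T. ✗
2: □¬p ∨ p is F. ✓
3: □¬p ∨ p is T. ✗
4: □¬p ∨ p is T. ✗
5: □¬p ∨ p is T. ✗
6: □¬p ∨ p is T. ✗
— 1 world.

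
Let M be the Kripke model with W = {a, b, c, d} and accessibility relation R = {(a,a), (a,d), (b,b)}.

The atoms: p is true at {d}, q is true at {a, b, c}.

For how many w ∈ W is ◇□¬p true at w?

a: successors {a, d}; □¬p there: a:F, d:T. ✓
b: successors {b}; □¬p there: b:T. ✓
c: no successors, so ◇□¬p fails. ✗
d: no successors, so ◇□¬p fails. ✗
Satisfying worlds: {a, b}.

2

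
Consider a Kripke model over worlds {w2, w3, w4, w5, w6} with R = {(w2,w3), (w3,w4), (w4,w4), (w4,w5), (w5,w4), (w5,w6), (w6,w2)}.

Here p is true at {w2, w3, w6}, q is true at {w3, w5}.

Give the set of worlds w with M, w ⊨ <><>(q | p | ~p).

w2: successors {w3}; <>(q | p | ~p) there: w3:T. ✓
w3: successors {w4}; <>(q | p | ~p) there: w4:T. ✓
w4: successors {w4, w5}; <>(q | p | ~p) there: w4:T, w5:T. ✓
w5: successors {w4, w6}; <>(q | p | ~p) there: w4:T, w6:T. ✓
w6: successors {w2}; <>(q | p | ~p) there: w2:T. ✓

{w2, w3, w4, w5, w6}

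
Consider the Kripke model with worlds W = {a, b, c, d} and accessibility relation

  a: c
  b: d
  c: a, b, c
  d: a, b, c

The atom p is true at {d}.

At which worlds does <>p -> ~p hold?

a: <>p is F, ~p is T. ✓
b: <>p is T, ~p is T. ✓
c: <>p is F, ~p is T. ✓
d: <>p is F, ~p is F. ✓

{a, b, c, d}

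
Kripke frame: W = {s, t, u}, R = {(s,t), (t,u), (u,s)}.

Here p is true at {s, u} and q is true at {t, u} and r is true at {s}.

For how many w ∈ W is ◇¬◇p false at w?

2

s: successors {t}; ¬◇p there: t:F. ✗
t: successors {u}; ¬◇p there: u:F. ✗
u: successors {s}; ¬◇p there: s:T. ✓
Satisfying worlds: {u}.
So ◇¬◇p fails at the other 2 worlds.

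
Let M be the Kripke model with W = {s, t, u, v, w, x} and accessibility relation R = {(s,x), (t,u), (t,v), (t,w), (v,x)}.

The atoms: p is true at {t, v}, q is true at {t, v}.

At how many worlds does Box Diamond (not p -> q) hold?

s: successors {x}; Diamond (not p -> q) there: x:F. ✗
t: successors {u, v, w}; Diamond (not p -> q) there: u:F, v:F, w:F. ✗
u: no successors, so Box Diamond (not p -> q) holds vacuously. ✓
v: successors {x}; Diamond (not p -> q) there: x:F. ✗
w: no successors, so Box Diamond (not p -> q) holds vacuously. ✓
x: no successors, so Box Diamond (not p -> q) holds vacuously. ✓
Satisfying worlds: {u, w, x}.

3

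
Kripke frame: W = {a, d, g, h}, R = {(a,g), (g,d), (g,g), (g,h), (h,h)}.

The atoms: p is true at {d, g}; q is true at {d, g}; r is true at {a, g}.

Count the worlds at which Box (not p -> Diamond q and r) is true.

2

a: successors {g}; not p -> Diamond q and r there: g:T. ✓
d: no successors, so Box (not p -> Diamond q and r) holds vacuously. ✓
g: successors {d, g, h}; not p -> Diamond q and r there: d:T, g:T, h:F. ✗
h: successors {h}; not p -> Diamond q and r there: h:F. ✗
Satisfying worlds: {a, d}.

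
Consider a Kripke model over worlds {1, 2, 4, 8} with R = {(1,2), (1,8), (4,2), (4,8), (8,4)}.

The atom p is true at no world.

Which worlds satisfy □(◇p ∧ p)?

1: successors {2, 8}; ◇p ∧ p there: 2:F, 8:F. ✗
2: no successors, so □(◇p ∧ p) holds vacuously. ✓
4: successors {2, 8}; ◇p ∧ p there: 2:F, 8:F. ✗
8: successors {4}; ◇p ∧ p there: 4:F. ✗

{2}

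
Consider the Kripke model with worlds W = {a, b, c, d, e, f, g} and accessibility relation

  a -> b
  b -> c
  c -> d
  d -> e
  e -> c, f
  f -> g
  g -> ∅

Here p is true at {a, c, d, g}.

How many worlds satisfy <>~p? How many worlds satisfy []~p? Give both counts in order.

3 and 3

For <>~p:
a: successors {b}; ~p there: b:T. ✓
b: successors {c}; ~p there: c:F. ✗
c: successors {d}; ~p there: d:F. ✗
d: successors {e}; ~p there: e:T. ✓
e: successors {c, f}; ~p there: c:F, f:T. ✓
f: successors {g}; ~p there: g:F. ✗
g: no successors, so <>~p fails. ✗
— 3 worlds.
For []~p:
a: successors {b}; ~p there: b:T. ✓
b: successors {c}; ~p there: c:F. ✗
c: successors {d}; ~p there: d:F. ✗
d: successors {e}; ~p there: e:T. ✓
e: successors {c, f}; ~p there: c:F, f:T. ✗
f: successors {g}; ~p there: g:F. ✗
g: no successors, so []~p holds vacuously. ✓
— 3 worlds.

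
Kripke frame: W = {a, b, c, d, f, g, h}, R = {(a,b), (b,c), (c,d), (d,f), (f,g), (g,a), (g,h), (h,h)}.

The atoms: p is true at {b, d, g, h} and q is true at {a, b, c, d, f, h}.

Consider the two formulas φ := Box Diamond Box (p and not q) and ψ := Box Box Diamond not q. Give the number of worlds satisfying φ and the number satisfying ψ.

For Box Diamond Box (p and not q):
a: successors {b}; Diamond Box (p and not q) there: b:F. ✗
b: successors {c}; Diamond Box (p and not q) there: c:F. ✗
c: successors {d}; Diamond Box (p and not q) there: d:T. ✓
d: successors {f}; Diamond Box (p and not q) there: f:F. ✗
f: successors {g}; Diamond Box (p and not q) there: g:F. ✗
g: successors {a, h}; Diamond Box (p and not q) there: a:F, h:F. ✗
h: successors {h}; Diamond Box (p and not q) there: h:F. ✗
— 1 world.
For Box Box Diamond not q:
a: successors {b}; Box Diamond not q there: b:F. ✗
b: successors {c}; Box Diamond not q there: c:F. ✗
c: successors {d}; Box Diamond not q there: d:T. ✓
d: successors {f}; Box Diamond not q there: f:F. ✗
f: successors {g}; Box Diamond not q there: g:F. ✗
g: successors {a, h}; Box Diamond not q there: a:F, h:F. ✗
h: successors {h}; Box Diamond not q there: h:F. ✗
— 1 world.

1 and 1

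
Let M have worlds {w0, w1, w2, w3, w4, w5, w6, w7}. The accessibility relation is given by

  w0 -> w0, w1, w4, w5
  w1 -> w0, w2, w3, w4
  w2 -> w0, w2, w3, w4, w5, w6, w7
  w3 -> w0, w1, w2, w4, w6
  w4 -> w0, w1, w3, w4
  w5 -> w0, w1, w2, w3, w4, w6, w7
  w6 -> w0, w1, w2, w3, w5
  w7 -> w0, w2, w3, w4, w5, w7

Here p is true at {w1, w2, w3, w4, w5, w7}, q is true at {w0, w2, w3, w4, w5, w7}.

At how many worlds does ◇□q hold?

w0: successors {w0, w1, w4, w5}; □q there: w0:F, w1:T, w4:F, w5:F. ✓
w1: successors {w0, w2, w3, w4}; □q there: w0:F, w2:F, w3:F, w4:F. ✗
w2: successors {w0, w2, w3, w4, w5, w6, w7}; □q there: w0:F, w2:F, w3:F, w4:F, w5:F, w6:F, w7:T. ✓
w3: successors {w0, w1, w2, w4, w6}; □q there: w0:F, w1:T, w2:F, w4:F, w6:F. ✓
w4: successors {w0, w1, w3, w4}; □q there: w0:F, w1:T, w3:F, w4:F. ✓
w5: successors {w0, w1, w2, w3, w4, w6, w7}; □q there: w0:F, w1:T, w2:F, w3:F, w4:F, w6:F, w7:T. ✓
w6: successors {w0, w1, w2, w3, w5}; □q there: w0:F, w1:T, w2:F, w3:F, w5:F. ✓
w7: successors {w0, w2, w3, w4, w5, w7}; □q there: w0:F, w2:F, w3:F, w4:F, w5:F, w7:T. ✓
Satisfying worlds: {w0, w2, w3, w4, w5, w6, w7}.

7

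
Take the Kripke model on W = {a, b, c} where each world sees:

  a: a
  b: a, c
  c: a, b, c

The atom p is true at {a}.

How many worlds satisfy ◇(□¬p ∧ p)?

a: successors {a}; □¬p ∧ p there: a:F. ✗
b: successors {a, c}; □¬p ∧ p there: a:F, c:F. ✗
c: successors {a, b, c}; □¬p ∧ p there: a:F, b:F, c:F. ✗
Satisfying worlds: ∅.

0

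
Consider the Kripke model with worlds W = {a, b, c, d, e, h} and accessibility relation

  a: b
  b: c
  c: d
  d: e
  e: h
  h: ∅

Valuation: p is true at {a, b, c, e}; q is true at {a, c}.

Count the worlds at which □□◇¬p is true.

a: successors {b}; □◇¬p there: b:T. ✓
b: successors {c}; □◇¬p there: c:F. ✗
c: successors {d}; □◇¬p there: d:T. ✓
d: successors {e}; □◇¬p there: e:F. ✗
e: successors {h}; □◇¬p there: h:T. ✓
h: no successors, so □□◇¬p holds vacuously. ✓
Satisfying worlds: {a, c, e, h}.

4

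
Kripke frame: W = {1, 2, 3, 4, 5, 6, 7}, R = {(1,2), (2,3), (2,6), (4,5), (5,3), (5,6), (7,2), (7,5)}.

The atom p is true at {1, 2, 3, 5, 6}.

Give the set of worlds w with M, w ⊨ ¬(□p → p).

{4, 7}

1: □p → p is T. ✗
2: □p → p is T. ✗
3: □p → p is T. ✗
4: □p → p is F. ✓
5: □p → p is T. ✗
6: □p → p is T. ✗
7: □p → p is F. ✓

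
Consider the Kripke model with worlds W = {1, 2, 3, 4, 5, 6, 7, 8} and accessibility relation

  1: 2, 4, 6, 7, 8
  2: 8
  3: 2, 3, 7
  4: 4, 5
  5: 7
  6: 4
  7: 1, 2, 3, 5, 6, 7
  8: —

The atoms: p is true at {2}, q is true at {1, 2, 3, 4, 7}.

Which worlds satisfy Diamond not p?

{1, 2, 3, 4, 5, 6, 7}

1: successors {2, 4, 6, 7, 8}; not p there: 2:F, 4:T, 6:T, 7:T, 8:T. ✓
2: successors {8}; not p there: 8:T. ✓
3: successors {2, 3, 7}; not p there: 2:F, 3:T, 7:T. ✓
4: successors {4, 5}; not p there: 4:T, 5:T. ✓
5: successors {7}; not p there: 7:T. ✓
6: successors {4}; not p there: 4:T. ✓
7: successors {1, 2, 3, 5, 6, 7}; not p there: 1:T, 2:F, 3:T, 5:T, 6:T, 7:T. ✓
8: no successors, so Diamond not p fails. ✗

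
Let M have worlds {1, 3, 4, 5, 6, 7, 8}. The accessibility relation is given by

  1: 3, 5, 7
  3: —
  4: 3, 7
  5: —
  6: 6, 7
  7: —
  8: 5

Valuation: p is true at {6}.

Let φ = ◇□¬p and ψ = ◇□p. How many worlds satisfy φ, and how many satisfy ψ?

4 and 4

For ◇□¬p:
1: successors {3, 5, 7}; □¬p there: 3:T, 5:T, 7:T. ✓
3: no successors, so ◇□¬p fails. ✗
4: successors {3, 7}; □¬p there: 3:T, 7:T. ✓
5: no successors, so ◇□¬p fails. ✗
6: successors {6, 7}; □¬p there: 6:F, 7:T. ✓
7: no successors, so ◇□¬p fails. ✗
8: successors {5}; □¬p there: 5:T. ✓
— 4 worlds.
For ◇□p:
1: successors {3, 5, 7}; □p there: 3:T, 5:T, 7:T. ✓
3: no successors, so ◇□p fails. ✗
4: successors {3, 7}; □p there: 3:T, 7:T. ✓
5: no successors, so ◇□p fails. ✗
6: successors {6, 7}; □p there: 6:F, 7:T. ✓
7: no successors, so ◇□p fails. ✗
8: successors {5}; □p there: 5:T. ✓
— 4 worlds.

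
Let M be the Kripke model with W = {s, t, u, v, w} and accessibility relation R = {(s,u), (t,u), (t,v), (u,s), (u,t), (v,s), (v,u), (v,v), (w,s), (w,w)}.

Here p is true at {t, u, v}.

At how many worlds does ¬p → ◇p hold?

s: ¬p is T, ◇p is T. ✓
t: ¬p is F, ◇p is T. ✓
u: ¬p is F, ◇p is T. ✓
v: ¬p is F, ◇p is T. ✓
w: ¬p is T, ◇p is F. ✗
Satisfying worlds: {s, t, u, v}.

4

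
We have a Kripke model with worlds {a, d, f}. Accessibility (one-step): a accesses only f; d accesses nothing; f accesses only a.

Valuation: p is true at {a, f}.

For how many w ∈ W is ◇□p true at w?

a: successors {f}; □p there: f:T. ✓
d: no successors, so ◇□p fails. ✗
f: successors {a}; □p there: a:T. ✓
Satisfying worlds: {a, f}.

2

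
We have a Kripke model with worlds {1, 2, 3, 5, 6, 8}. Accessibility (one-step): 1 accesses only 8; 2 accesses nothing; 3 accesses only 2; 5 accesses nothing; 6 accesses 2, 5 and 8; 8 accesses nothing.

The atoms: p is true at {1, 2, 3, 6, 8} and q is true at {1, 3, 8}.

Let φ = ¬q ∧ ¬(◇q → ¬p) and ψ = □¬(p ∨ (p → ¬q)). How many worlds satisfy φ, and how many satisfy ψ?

For ¬q ∧ ¬(◇q → ¬p):
1: ¬q is F, ¬(◇q → ¬p) is T. ✗
2: ¬q is T, ¬(◇q → ¬p) is F. ✗
3: ¬q is F, ¬(◇q → ¬p) is F. ✗
5: ¬q is T, ¬(◇q → ¬p) is F. ✗
6: ¬q is T, ¬(◇q → ¬p) is T. ✓
8: ¬q is F, ¬(◇q → ¬p) is F. ✗
— 1 world.
For □¬(p ∨ (p → ¬q)):
1: successors {8}; ¬(p ∨ (p → ¬q)) there: 8:F. ✗
2: no successors, so □¬(p ∨ (p → ¬q)) holds vacuously. ✓
3: successors {2}; ¬(p ∨ (p → ¬q)) there: 2:F. ✗
5: no successors, so □¬(p ∨ (p → ¬q)) holds vacuously. ✓
6: successors {2, 5, 8}; ¬(p ∨ (p → ¬q)) there: 2:F, 5:F, 8:F. ✗
8: no successors, so □¬(p ∨ (p → ¬q)) holds vacuously. ✓
— 3 worlds.

1 and 3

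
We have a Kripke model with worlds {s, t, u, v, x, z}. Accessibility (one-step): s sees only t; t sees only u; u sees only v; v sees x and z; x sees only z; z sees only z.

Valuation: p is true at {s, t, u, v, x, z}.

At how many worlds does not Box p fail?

6

s: Box p is T. ✗
t: Box p is T. ✗
u: Box p is T. ✗
v: Box p is T. ✗
x: Box p is T. ✗
z: Box p is T. ✗
Satisfying worlds: ∅.
So not Box p fails at the other 6 worlds.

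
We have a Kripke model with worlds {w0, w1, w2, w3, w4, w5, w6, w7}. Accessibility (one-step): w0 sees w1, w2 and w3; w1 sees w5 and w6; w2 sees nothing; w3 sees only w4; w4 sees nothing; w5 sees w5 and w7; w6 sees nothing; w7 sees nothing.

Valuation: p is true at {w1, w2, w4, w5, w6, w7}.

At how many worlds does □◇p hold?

4

w0: successors {w1, w2, w3}; ◇p there: w1:T, w2:F, w3:T. ✗
w1: successors {w5, w6}; ◇p there: w5:T, w6:F. ✗
w2: no successors, so □◇p holds vacuously. ✓
w3: successors {w4}; ◇p there: w4:F. ✗
w4: no successors, so □◇p holds vacuously. ✓
w5: successors {w5, w7}; ◇p there: w5:T, w7:F. ✗
w6: no successors, so □◇p holds vacuously. ✓
w7: no successors, so □◇p holds vacuously. ✓
Satisfying worlds: {w2, w4, w6, w7}.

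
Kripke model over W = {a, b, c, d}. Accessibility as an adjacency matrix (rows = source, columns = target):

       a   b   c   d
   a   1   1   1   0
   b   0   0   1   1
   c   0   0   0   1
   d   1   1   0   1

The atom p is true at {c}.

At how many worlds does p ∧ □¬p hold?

1

a: p is F, □¬p is F. ✗
b: p is F, □¬p is F. ✗
c: p is T, □¬p is T. ✓
d: p is F, □¬p is T. ✗
Satisfying worlds: {c}.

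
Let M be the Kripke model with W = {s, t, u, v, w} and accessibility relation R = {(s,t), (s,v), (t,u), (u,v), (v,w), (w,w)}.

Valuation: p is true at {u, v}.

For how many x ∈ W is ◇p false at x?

2

s: successors {t, v}; p there: t:F, v:T. ✓
t: successors {u}; p there: u:T. ✓
u: successors {v}; p there: v:T. ✓
v: successors {w}; p there: w:F. ✗
w: successors {w}; p there: w:F. ✗
Satisfying worlds: {s, t, u}.
So ◇p fails at the other 2 worlds.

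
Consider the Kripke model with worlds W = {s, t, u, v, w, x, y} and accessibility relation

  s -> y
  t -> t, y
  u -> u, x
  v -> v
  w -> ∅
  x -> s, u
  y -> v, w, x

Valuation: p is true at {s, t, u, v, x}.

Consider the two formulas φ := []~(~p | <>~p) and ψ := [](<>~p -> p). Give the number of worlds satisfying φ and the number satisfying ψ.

For []~(~p | <>~p):
s: successors {y}; ~(~p | <>~p) there: y:F. ✗
t: successors {t, y}; ~(~p | <>~p) there: t:F, y:F. ✗
u: successors {u, x}; ~(~p | <>~p) there: u:T, x:T. ✓
v: successors {v}; ~(~p | <>~p) there: v:T. ✓
w: no successors, so []~(~p | <>~p) holds vacuously. ✓
x: successors {s, u}; ~(~p | <>~p) there: s:F, u:T. ✗
y: successors {v, w, x}; ~(~p | <>~p) there: v:T, w:F, x:T. ✗
— 3 worlds.
For [](<>~p -> p):
s: successors {y}; <>~p -> p there: y:F. ✗
t: successors {t, y}; <>~p -> p there: t:T, y:F. ✗
u: successors {u, x}; <>~p -> p there: u:T, x:T. ✓
v: successors {v}; <>~p -> p there: v:T. ✓
w: no successors, so [](<>~p -> p) holds vacuously. ✓
x: successors {s, u}; <>~p -> p there: s:T, u:T. ✓
y: successors {v, w, x}; <>~p -> p there: v:T, w:T, x:T. ✓
— 5 worlds.

3 and 5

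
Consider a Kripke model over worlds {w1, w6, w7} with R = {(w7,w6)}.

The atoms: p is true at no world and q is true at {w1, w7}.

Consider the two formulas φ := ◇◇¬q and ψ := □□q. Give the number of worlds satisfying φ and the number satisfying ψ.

For ◇◇¬q:
w1: no successors, so ◇◇¬q fails. ✗
w6: no successors, so ◇◇¬q fails. ✗
w7: successors {w6}; ◇¬q there: w6:F. ✗
— 0 worlds.
For □□q:
w1: no successors, so □□q holds vacuously. ✓
w6: no successors, so □□q holds vacuously. ✓
w7: successors {w6}; □q there: w6:T. ✓
— 3 worlds.

0 and 3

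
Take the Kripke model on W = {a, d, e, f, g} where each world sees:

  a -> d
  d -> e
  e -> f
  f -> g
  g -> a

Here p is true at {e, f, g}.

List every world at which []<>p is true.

{a, d, e}

a: successors {d}; <>p there: d:T. ✓
d: successors {e}; <>p there: e:T. ✓
e: successors {f}; <>p there: f:T. ✓
f: successors {g}; <>p there: g:F. ✗
g: successors {a}; <>p there: a:F. ✗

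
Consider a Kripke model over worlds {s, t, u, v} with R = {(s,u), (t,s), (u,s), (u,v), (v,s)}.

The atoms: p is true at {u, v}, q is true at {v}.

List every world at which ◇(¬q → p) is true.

s: successors {u}; ¬q → p there: u:T. ✓
t: successors {s}; ¬q → p there: s:F. ✗
u: successors {s, v}; ¬q → p there: s:F, v:T. ✓
v: successors {s}; ¬q → p there: s:F. ✗

{s, u}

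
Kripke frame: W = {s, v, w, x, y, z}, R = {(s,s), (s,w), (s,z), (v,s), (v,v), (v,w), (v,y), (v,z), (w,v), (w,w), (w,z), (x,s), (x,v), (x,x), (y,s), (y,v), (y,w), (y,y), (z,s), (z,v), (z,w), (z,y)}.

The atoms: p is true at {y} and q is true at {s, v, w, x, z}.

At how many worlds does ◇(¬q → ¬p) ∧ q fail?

s: ◇(¬q → ¬p) is T, q is T. ✓
v: ◇(¬q → ¬p) is T, q is T. ✓
w: ◇(¬q → ¬p) is T, q is T. ✓
x: ◇(¬q → ¬p) is T, q is T. ✓
y: ◇(¬q → ¬p) is T, q is F. ✗
z: ◇(¬q → ¬p) is T, q is T. ✓
Satisfying worlds: {s, v, w, x, z}.
So ◇(¬q → ¬p) ∧ q fails at the other 1 world.

1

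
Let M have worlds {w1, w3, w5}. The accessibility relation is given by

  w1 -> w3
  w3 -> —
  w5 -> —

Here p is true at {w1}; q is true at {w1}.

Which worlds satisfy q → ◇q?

w1: q is T, ◇q is F. ✗
w3: q is F, ◇q is F. ✓
w5: q is F, ◇q is F. ✓

{w3, w5}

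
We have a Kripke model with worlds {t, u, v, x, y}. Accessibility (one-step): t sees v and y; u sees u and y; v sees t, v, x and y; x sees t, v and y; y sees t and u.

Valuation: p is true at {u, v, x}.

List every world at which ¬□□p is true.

{t, u, v, x, y}

t: □□p is F. ✓
u: □□p is F. ✓
v: □□p is F. ✓
x: □□p is F. ✓
y: □□p is F. ✓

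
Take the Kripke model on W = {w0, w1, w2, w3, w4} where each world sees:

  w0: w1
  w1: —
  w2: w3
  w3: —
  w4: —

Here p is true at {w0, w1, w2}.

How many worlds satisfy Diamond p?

1

w0: successors {w1}; p there: w1:T. ✓
w1: no successors, so Diamond p fails. ✗
w2: successors {w3}; p there: w3:F. ✗
w3: no successors, so Diamond p fails. ✗
w4: no successors, so Diamond p fails. ✗
Satisfying worlds: {w0}.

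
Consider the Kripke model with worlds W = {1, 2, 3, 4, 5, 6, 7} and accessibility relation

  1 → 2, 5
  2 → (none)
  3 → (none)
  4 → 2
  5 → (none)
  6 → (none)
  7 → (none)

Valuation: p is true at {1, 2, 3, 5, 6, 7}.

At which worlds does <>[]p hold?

1: successors {2, 5}; []p there: 2:T, 5:T. ✓
2: no successors, so <>[]p fails. ✗
3: no successors, so <>[]p fails. ✗
4: successors {2}; []p there: 2:T. ✓
5: no successors, so <>[]p fails. ✗
6: no successors, so <>[]p fails. ✗
7: no successors, so <>[]p fails. ✗

{1, 4}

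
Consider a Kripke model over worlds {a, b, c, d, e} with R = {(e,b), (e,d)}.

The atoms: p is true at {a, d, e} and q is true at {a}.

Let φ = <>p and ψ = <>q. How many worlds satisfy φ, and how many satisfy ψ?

For <>p:
a: no successors, so <>p fails. ✗
b: no successors, so <>p fails. ✗
c: no successors, so <>p fails. ✗
d: no successors, so <>p fails. ✗
e: successors {b, d}; p there: b:F, d:T. ✓
— 1 world.
For <>q:
a: no successors, so <>q fails. ✗
b: no successors, so <>q fails. ✗
c: no successors, so <>q fails. ✗
d: no successors, so <>q fails. ✗
e: successors {b, d}; q there: b:F, d:F. ✗
— 0 worlds.

1 and 0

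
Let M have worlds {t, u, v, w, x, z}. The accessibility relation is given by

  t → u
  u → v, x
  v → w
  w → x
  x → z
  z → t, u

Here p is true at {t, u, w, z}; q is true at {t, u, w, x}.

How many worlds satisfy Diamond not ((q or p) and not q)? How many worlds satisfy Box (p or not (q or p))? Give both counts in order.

For Diamond not ((q or p) and not q):
t: successors {u}; not ((q or p) and not q) there: u:T. ✓
u: successors {v, x}; not ((q or p) and not q) there: v:T, x:T. ✓
v: successors {w}; not ((q or p) and not q) there: w:T. ✓
w: successors {x}; not ((q or p) and not q) there: x:T. ✓
x: successors {z}; not ((q or p) and not q) there: z:F. ✗
z: successors {t, u}; not ((q or p) and not q) there: t:T, u:T. ✓
— 5 worlds.
For Box (p or not (q or p)):
t: successors {u}; p or not (q or p) there: u:T. ✓
u: successors {v, x}; p or not (q or p) there: v:T, x:F. ✗
v: successors {w}; p or not (q or p) there: w:T. ✓
w: successors {x}; p or not (q or p) there: x:F. ✗
x: successors {z}; p or not (q or p) there: z:T. ✓
z: successors {t, u}; p or not (q or p) there: t:T, u:T. ✓
— 4 worlds.

5 and 4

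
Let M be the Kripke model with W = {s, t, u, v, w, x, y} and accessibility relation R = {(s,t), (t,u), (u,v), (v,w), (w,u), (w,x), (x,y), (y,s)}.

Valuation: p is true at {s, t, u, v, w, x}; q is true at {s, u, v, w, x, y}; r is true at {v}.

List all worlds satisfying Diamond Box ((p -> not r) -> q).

s: successors {t}; Box ((p -> not r) -> q) there: t:T. ✓
t: successors {u}; Box ((p -> not r) -> q) there: u:T. ✓
u: successors {v}; Box ((p -> not r) -> q) there: v:T. ✓
v: successors {w}; Box ((p -> not r) -> q) there: w:T. ✓
w: successors {u, x}; Box ((p -> not r) -> q) there: u:T, x:T. ✓
x: successors {y}; Box ((p -> not r) -> q) there: y:T. ✓
y: successors {s}; Box ((p -> not r) -> q) there: s:F. ✗

{s, t, u, v, w, x}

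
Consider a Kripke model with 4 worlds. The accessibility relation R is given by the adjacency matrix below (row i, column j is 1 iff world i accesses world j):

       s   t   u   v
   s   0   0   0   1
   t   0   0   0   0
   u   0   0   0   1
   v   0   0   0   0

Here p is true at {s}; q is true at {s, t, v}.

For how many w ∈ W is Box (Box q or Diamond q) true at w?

s: successors {v}; Box q or Diamond q there: v:T. ✓
t: no successors, so Box (Box q or Diamond q) holds vacuously. ✓
u: successors {v}; Box q or Diamond q there: v:T. ✓
v: no successors, so Box (Box q or Diamond q) holds vacuously. ✓
Satisfying worlds: {s, t, u, v}.

4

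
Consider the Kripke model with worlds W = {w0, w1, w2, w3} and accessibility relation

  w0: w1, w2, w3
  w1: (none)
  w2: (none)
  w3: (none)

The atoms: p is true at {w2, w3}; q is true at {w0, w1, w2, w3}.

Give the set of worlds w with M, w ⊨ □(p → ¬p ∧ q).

{w1, w2, w3}

w0: successors {w1, w2, w3}; p → ¬p ∧ q there: w1:T, w2:F, w3:F. ✗
w1: no successors, so □(p → ¬p ∧ q) holds vacuously. ✓
w2: no successors, so □(p → ¬p ∧ q) holds vacuously. ✓
w3: no successors, so □(p → ¬p ∧ q) holds vacuously. ✓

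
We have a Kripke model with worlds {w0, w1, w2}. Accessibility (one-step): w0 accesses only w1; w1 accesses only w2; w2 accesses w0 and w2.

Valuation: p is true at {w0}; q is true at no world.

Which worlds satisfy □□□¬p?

w0: successors {w1}; □□¬p there: w1:F. ✗
w1: successors {w2}; □□¬p there: w2:F. ✗
w2: successors {w0, w2}; □□¬p there: w0:T, w2:F. ✗

∅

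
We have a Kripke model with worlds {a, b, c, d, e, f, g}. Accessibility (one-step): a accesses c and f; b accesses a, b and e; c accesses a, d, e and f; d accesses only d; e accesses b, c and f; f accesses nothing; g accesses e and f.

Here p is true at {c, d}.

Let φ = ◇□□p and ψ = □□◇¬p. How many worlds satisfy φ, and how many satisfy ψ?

For ◇□□p:
a: successors {c, f}; □□p there: c:F, f:T. ✓
b: successors {a, b, e}; □□p there: a:F, b:F, e:F. ✗
c: successors {a, d, e, f}; □□p there: a:F, d:T, e:F, f:T. ✓
d: successors {d}; □□p there: d:T. ✓
e: successors {b, c, f}; □□p there: b:F, c:F, f:T. ✓
f: no successors, so ◇□□p fails. ✗
g: successors {e, f}; □□p there: e:F, f:T. ✓
— 5 worlds.
For □□◇¬p:
a: successors {c, f}; □◇¬p there: c:F, f:T. ✗
b: successors {a, b, e}; □◇¬p there: a:F, b:T, e:F. ✗
c: successors {a, d, e, f}; □◇¬p there: a:F, d:F, e:F, f:T. ✗
d: successors {d}; □◇¬p there: d:F. ✗
e: successors {b, c, f}; □◇¬p there: b:T, c:F, f:T. ✗
f: no successors, so □□◇¬p holds vacuously. ✓
g: successors {e, f}; □◇¬p there: e:F, f:T. ✗
— 1 world.

5 and 1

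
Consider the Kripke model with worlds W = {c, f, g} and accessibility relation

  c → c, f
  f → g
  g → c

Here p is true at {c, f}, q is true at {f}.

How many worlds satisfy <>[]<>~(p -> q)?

c: successors {c, f}; []<>~(p -> q) there: c:F, f:T. ✓
f: successors {g}; []<>~(p -> q) there: g:T. ✓
g: successors {c}; []<>~(p -> q) there: c:F. ✗
Satisfying worlds: {c, f}.

2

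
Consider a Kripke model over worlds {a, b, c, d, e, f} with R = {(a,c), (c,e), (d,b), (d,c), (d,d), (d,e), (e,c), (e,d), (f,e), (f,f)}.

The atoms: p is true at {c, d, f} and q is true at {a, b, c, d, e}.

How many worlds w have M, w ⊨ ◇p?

a: successors {c}; p there: c:T. ✓
b: no successors, so ◇p fails. ✗
c: successors {e}; p there: e:F. ✗
d: successors {b, c, d, e}; p there: b:F, c:T, d:T, e:F. ✓
e: successors {c, d}; p there: c:T, d:T. ✓
f: successors {e, f}; p there: e:F, f:T. ✓
Satisfying worlds: {a, d, e, f}.

4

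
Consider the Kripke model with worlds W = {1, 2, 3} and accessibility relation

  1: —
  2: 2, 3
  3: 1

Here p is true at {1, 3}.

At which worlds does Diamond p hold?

1: no successors, so Diamond p fails. ✗
2: successors {2, 3}; p there: 2:F, 3:T. ✓
3: successors {1}; p there: 1:T. ✓

{2, 3}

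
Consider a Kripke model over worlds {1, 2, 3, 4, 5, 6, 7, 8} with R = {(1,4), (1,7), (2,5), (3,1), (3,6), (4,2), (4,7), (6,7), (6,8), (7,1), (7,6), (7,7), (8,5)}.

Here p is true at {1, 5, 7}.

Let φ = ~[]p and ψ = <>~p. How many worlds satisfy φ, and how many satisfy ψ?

5 and 5

For ~[]p:
1: []p is F. ✓
2: []p is T. ✗
3: []p is F. ✓
4: []p is F. ✓
5: []p is T. ✗
6: []p is F. ✓
7: []p is F. ✓
8: []p is T. ✗
— 5 worlds.
For <>~p:
1: successors {4, 7}; ~p there: 4:T, 7:F. ✓
2: successors {5}; ~p there: 5:F. ✗
3: successors {1, 6}; ~p there: 1:F, 6:T. ✓
4: successors {2, 7}; ~p there: 2:T, 7:F. ✓
5: no successors, so <>~p fails. ✗
6: successors {7, 8}; ~p there: 7:F, 8:T. ✓
7: successors {1, 6, 7}; ~p there: 1:F, 6:T, 7:F. ✓
8: successors {5}; ~p there: 5:F. ✗
— 5 worlds.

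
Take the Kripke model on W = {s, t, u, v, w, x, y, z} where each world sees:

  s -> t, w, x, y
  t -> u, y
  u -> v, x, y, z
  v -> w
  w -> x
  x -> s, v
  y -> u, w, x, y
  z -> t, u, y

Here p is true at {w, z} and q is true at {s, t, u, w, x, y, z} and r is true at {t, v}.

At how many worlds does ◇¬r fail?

0

s: successors {t, w, x, y}; ¬r there: t:F, w:T, x:T, y:T. ✓
t: successors {u, y}; ¬r there: u:T, y:T. ✓
u: successors {v, x, y, z}; ¬r there: v:F, x:T, y:T, z:T. ✓
v: successors {w}; ¬r there: w:T. ✓
w: successors {x}; ¬r there: x:T. ✓
x: successors {s, v}; ¬r there: s:T, v:F. ✓
y: successors {u, w, x, y}; ¬r there: u:T, w:T, x:T, y:T. ✓
z: successors {t, u, y}; ¬r there: t:F, u:T, y:T. ✓
Satisfying worlds: {s, t, u, v, w, x, y, z}.
So ◇¬r fails at the other 0 worlds.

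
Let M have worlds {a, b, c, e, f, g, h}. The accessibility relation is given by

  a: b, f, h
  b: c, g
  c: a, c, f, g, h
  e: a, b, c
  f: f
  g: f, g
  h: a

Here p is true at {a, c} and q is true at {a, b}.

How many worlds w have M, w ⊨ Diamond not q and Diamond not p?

6

a: Diamond not q is T, Diamond not p is T. ✓
b: Diamond not q is T, Diamond not p is T. ✓
c: Diamond not q is T, Diamond not p is T. ✓
e: Diamond not q is T, Diamond not p is T. ✓
f: Diamond not q is T, Diamond not p is T. ✓
g: Diamond not q is T, Diamond not p is T. ✓
h: Diamond not q is F, Diamond not p is F. ✗
Satisfying worlds: {a, b, c, e, f, g}.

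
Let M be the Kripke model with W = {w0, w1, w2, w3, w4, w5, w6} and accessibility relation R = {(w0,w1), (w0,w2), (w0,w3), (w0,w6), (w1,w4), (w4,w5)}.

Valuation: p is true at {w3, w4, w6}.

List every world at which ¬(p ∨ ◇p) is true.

{w2, w5}

w0: p ∨ ◇p is T. ✗
w1: p ∨ ◇p is T. ✗
w2: p ∨ ◇p is F. ✓
w3: p ∨ ◇p is T. ✗
w4: p ∨ ◇p is T. ✗
w5: p ∨ ◇p is F. ✓
w6: p ∨ ◇p is T. ✗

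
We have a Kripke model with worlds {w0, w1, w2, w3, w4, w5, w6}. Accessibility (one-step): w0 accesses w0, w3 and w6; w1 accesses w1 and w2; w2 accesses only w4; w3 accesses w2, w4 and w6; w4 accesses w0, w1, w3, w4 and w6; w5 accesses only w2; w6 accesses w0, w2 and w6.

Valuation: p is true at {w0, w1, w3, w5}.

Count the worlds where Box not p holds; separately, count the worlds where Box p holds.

For Box not p:
w0: successors {w0, w3, w6}; not p there: w0:F, w3:F, w6:T. ✗
w1: successors {w1, w2}; not p there: w1:F, w2:T. ✗
w2: successors {w4}; not p there: w4:T. ✓
w3: successors {w2, w4, w6}; not p there: w2:T, w4:T, w6:T. ✓
w4: successors {w0, w1, w3, w4, w6}; not p there: w0:F, w1:F, w3:F, w4:T, w6:T. ✗
w5: successors {w2}; not p there: w2:T. ✓
w6: successors {w0, w2, w6}; not p there: w0:F, w2:T, w6:T. ✗
— 3 worlds.
For Box p:
w0: successors {w0, w3, w6}; p there: w0:T, w3:T, w6:F. ✗
w1: successors {w1, w2}; p there: w1:T, w2:F. ✗
w2: successors {w4}; p there: w4:F. ✗
w3: successors {w2, w4, w6}; p there: w2:F, w4:F, w6:F. ✗
w4: successors {w0, w1, w3, w4, w6}; p there: w0:T, w1:T, w3:T, w4:F, w6:F. ✗
w5: successors {w2}; p there: w2:F. ✗
w6: successors {w0, w2, w6}; p there: w0:T, w2:F, w6:F. ✗
— 0 worlds.

3 and 0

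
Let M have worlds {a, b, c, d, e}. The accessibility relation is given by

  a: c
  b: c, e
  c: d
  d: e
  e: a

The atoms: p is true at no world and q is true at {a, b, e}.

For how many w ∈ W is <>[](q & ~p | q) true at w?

a: successors {c}; [](q & ~p | q) there: c:F. ✗
b: successors {c, e}; [](q & ~p | q) there: c:F, e:T. ✓
c: successors {d}; [](q & ~p | q) there: d:T. ✓
d: successors {e}; [](q & ~p | q) there: e:T. ✓
e: successors {a}; [](q & ~p | q) there: a:F. ✗
Satisfying worlds: {b, c, d}.

3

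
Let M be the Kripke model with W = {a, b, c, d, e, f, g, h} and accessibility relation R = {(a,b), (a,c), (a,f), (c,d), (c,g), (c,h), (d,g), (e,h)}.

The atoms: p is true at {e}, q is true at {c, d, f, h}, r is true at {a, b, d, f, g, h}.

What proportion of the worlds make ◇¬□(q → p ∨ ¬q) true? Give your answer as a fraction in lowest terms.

1/8

a: successors {b, c, f}; ¬□(q → p ∨ ¬q) there: b:F, c:T, f:F. ✓
b: no successors, so ◇¬□(q → p ∨ ¬q) fails. ✗
c: successors {d, g, h}; ¬□(q → p ∨ ¬q) there: d:F, g:F, h:F. ✗
d: successors {g}; ¬□(q → p ∨ ¬q) there: g:F. ✗
e: successors {h}; ¬□(q → p ∨ ¬q) there: h:F. ✗
f: no successors, so ◇¬□(q → p ∨ ¬q) fails. ✗
g: no successors, so ◇¬□(q → p ∨ ¬q) fails. ✗
h: no successors, so ◇¬□(q → p ∨ ¬q) fails. ✗
That's 1 of 8 worlds, so 1/8.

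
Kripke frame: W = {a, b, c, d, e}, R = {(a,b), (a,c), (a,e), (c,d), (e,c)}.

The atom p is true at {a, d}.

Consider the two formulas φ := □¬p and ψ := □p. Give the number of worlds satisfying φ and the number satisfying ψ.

4 and 3

For □¬p:
a: successors {b, c, e}; ¬p there: b:T, c:T, e:T. ✓
b: no successors, so □¬p holds vacuously. ✓
c: successors {d}; ¬p there: d:F. ✗
d: no successors, so □¬p holds vacuously. ✓
e: successors {c}; ¬p there: c:T. ✓
— 4 worlds.
For □p:
a: successors {b, c, e}; p there: b:F, c:F, e:F. ✗
b: no successors, so □p holds vacuously. ✓
c: successors {d}; p there: d:T. ✓
d: no successors, so □p holds vacuously. ✓
e: successors {c}; p there: c:F. ✗
— 3 worlds.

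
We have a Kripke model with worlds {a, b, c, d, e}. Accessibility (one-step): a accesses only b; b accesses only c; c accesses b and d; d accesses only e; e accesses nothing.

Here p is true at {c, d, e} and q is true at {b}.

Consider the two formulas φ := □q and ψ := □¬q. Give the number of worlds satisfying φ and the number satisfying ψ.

2 and 3

For □q:
a: successors {b}; q there: b:T. ✓
b: successors {c}; q there: c:F. ✗
c: successors {b, d}; q there: b:T, d:F. ✗
d: successors {e}; q there: e:F. ✗
e: no successors, so □q holds vacuously. ✓
— 2 worlds.
For □¬q:
a: successors {b}; ¬q there: b:F. ✗
b: successors {c}; ¬q there: c:T. ✓
c: successors {b, d}; ¬q there: b:F, d:T. ✗
d: successors {e}; ¬q there: e:T. ✓
e: no successors, so □¬q holds vacuously. ✓
— 3 worlds.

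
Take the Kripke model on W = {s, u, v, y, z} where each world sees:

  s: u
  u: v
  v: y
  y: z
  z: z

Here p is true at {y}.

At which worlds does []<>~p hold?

s: successors {u}; <>~p there: u:T. ✓
u: successors {v}; <>~p there: v:F. ✗
v: successors {y}; <>~p there: y:T. ✓
y: successors {z}; <>~p there: z:T. ✓
z: successors {z}; <>~p there: z:T. ✓

{s, v, y, z}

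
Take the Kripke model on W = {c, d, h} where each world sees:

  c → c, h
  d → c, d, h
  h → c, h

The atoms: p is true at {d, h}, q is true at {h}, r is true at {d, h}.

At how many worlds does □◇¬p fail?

c: successors {c, h}; ◇¬p there: c:T, h:T. ✓
d: successors {c, d, h}; ◇¬p there: c:T, d:T, h:T. ✓
h: successors {c, h}; ◇¬p there: c:T, h:T. ✓
Satisfying worlds: {c, d, h}.
So □◇¬p fails at the other 0 worlds.

0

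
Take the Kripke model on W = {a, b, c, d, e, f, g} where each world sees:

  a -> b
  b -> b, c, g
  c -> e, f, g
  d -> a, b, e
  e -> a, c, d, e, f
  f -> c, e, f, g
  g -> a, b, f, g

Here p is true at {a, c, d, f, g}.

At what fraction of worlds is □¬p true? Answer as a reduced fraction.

a: successors {b}; ¬p there: b:T. ✓
b: successors {b, c, g}; ¬p there: b:T, c:F, g:F. ✗
c: successors {e, f, g}; ¬p there: e:T, f:F, g:F. ✗
d: successors {a, b, e}; ¬p there: a:F, b:T, e:T. ✗
e: successors {a, c, d, e, f}; ¬p there: a:F, c:F, d:F, e:T, f:F. ✗
f: successors {c, e, f, g}; ¬p there: c:F, e:T, f:F, g:F. ✗
g: successors {a, b, f, g}; ¬p there: a:F, b:T, f:F, g:F. ✗
That's 1 of 7 worlds, so 1/7.

1/7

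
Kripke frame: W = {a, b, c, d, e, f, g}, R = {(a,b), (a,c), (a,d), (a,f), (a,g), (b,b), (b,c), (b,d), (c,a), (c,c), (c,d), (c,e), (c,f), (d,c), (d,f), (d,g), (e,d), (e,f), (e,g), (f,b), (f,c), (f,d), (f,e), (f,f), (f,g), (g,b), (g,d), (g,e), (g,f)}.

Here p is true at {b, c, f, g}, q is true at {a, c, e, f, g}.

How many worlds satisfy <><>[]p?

7

a: successors {b, c, d, f, g}; <>[]p there: b:T, c:T, d:F, f:T, g:T. ✓
b: successors {b, c, d}; <>[]p there: b:T, c:T, d:F. ✓
c: successors {a, c, d, e, f}; <>[]p there: a:T, c:T, d:F, e:T, f:T. ✓
d: successors {c, f, g}; <>[]p there: c:T, f:T, g:T. ✓
e: successors {d, f, g}; <>[]p there: d:F, f:T, g:T. ✓
f: successors {b, c, d, e, f, g}; <>[]p there: b:T, c:T, d:F, e:T, f:T, g:T. ✓
g: successors {b, d, e, f}; <>[]p there: b:T, d:F, e:T, f:T. ✓
Satisfying worlds: {a, b, c, d, e, f, g}.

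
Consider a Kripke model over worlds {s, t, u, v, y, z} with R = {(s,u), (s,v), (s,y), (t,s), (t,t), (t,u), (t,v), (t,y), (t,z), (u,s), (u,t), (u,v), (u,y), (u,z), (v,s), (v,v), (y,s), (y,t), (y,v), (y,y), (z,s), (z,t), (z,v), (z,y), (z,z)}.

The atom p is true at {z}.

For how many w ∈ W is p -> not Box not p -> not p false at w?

s: p is F, not Box not p -> not p is T. ✓
t: p is F, not Box not p -> not p is T. ✓
u: p is F, not Box not p -> not p is T. ✓
v: p is F, not Box not p -> not p is T. ✓
y: p is F, not Box not p -> not p is T. ✓
z: p is T, not Box not p -> not p is F. ✗
Satisfying worlds: {s, t, u, v, y}.
So p -> not Box not p -> not p fails at the other 1 world.

1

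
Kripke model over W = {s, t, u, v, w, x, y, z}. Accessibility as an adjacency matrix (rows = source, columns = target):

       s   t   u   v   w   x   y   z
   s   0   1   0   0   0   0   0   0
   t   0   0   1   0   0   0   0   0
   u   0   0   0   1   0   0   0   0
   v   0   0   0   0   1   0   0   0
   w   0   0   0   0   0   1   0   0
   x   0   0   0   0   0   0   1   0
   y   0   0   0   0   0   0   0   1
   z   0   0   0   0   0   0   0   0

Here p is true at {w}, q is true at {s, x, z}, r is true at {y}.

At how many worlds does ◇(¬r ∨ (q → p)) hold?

7

s: successors {t}; ¬r ∨ (q → p) there: t:T. ✓
t: successors {u}; ¬r ∨ (q → p) there: u:T. ✓
u: successors {v}; ¬r ∨ (q → p) there: v:T. ✓
v: successors {w}; ¬r ∨ (q → p) there: w:T. ✓
w: successors {x}; ¬r ∨ (q → p) there: x:T. ✓
x: successors {y}; ¬r ∨ (q → p) there: y:T. ✓
y: successors {z}; ¬r ∨ (q → p) there: z:T. ✓
z: no successors, so ◇(¬r ∨ (q → p)) fails. ✗
Satisfying worlds: {s, t, u, v, w, x, y}.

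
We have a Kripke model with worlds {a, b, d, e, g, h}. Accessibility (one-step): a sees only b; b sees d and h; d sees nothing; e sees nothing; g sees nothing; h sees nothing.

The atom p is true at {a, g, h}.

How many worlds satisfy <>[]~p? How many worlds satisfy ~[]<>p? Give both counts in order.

For <>[]~p:
a: successors {b}; []~p there: b:F. ✗
b: successors {d, h}; []~p there: d:T, h:T. ✓
d: no successors, so <>[]~p fails. ✗
e: no successors, so <>[]~p fails. ✗
g: no successors, so <>[]~p fails. ✗
h: no successors, so <>[]~p fails. ✗
— 1 world.
For ~[]<>p:
a: []<>p is T. ✗
b: []<>p is F. ✓
d: []<>p is T. ✗
e: []<>p is T. ✗
g: []<>p is T. ✗
h: []<>p is T. ✗
— 1 world.

1 and 1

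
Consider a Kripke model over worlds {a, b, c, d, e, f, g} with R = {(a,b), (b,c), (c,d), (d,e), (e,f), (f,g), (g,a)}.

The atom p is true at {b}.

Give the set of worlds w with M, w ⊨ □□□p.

a: successors {b}; □□p there: b:F. ✗
b: successors {c}; □□p there: c:F. ✗
c: successors {d}; □□p there: d:F. ✗
d: successors {e}; □□p there: e:F. ✗
e: successors {f}; □□p there: f:F. ✗
f: successors {g}; □□p there: g:T. ✓
g: successors {a}; □□p there: a:F. ✗

{f}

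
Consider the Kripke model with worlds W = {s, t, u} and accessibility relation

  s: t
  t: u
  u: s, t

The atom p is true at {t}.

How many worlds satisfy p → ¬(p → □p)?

3

s: p is F, ¬(p → □p) is F. ✓
t: p is T, ¬(p → □p) is T. ✓
u: p is F, ¬(p → □p) is F. ✓
Satisfying worlds: {s, t, u}.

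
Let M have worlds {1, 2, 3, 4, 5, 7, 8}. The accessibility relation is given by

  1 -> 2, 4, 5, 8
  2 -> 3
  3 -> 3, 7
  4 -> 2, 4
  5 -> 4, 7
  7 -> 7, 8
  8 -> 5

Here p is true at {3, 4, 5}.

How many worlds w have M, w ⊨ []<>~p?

1: successors {2, 4, 5, 8}; <>~p there: 2:F, 4:T, 5:T, 8:F. ✗
2: successors {3}; <>~p there: 3:T. ✓
3: successors {3, 7}; <>~p there: 3:T, 7:T. ✓
4: successors {2, 4}; <>~p there: 2:F, 4:T. ✗
5: successors {4, 7}; <>~p there: 4:T, 7:T. ✓
7: successors {7, 8}; <>~p there: 7:T, 8:F. ✗
8: successors {5}; <>~p there: 5:T. ✓
Satisfying worlds: {2, 3, 5, 8}.

4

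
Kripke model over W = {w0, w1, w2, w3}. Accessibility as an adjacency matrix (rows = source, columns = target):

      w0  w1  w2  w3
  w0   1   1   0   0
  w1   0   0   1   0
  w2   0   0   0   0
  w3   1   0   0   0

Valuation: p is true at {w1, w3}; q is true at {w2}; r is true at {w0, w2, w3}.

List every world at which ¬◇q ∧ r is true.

{w0, w2, w3}

w0: ¬◇q is T, r is T. ✓
w1: ¬◇q is F, r is F. ✗
w2: ¬◇q is T, r is T. ✓
w3: ¬◇q is T, r is T. ✓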